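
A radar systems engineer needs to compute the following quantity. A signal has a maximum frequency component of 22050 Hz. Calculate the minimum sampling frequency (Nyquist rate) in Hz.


The Nyquist rate is twice the maximum frequency component.
fs_min = 2 * fmax
      = 2 * 22050
      = 44100 Hz

44100


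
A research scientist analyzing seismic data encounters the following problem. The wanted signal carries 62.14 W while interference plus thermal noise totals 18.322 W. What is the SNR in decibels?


SNR in decibels:
SNR = 10 * log10(Ps / Pn)
    = 10 * log10(62.14 / 18.322)
    = 10 * log10(3.3916)
    = 10 * 0.5304
    = 5.3 dB

5.3 dB


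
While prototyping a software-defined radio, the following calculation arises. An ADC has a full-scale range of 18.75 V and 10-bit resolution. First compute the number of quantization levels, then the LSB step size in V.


Step 1 — number of quantization levels:
L = 2^N = 2^10 = 1024

Step 2 — LSB step size:
delta = Vfs / L
      = 18.75 / 1024
      = 0.01831055 V

Levels = 1024; step size = 0.01831055 V


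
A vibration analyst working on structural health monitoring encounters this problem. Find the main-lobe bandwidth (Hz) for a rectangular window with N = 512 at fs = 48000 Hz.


Main lobe width for a rectangular window:
Width = 2 * fs / N
      = 2 * 48000 / 512
      = 96000 / 512
      = 187.5 Hz

187.5 Hz


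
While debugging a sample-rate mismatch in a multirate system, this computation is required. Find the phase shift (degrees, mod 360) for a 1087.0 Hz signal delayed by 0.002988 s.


Phase shift from frequency and time delay:
phi = 360 * f * t_delay
    = 360 * 1087.0 * 0.002988
    = 1169.26 degrees
    mod 360 = 89.26 degrees

89.26 degrees


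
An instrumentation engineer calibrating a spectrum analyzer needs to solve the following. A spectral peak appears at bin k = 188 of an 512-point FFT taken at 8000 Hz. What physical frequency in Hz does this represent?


Frequency of DFT bin k:
f_k = k * fs / N
    = 188 * 8000 / 512
    = 1504000 / 512
    = 2937.5 Hz

2937.5 Hz


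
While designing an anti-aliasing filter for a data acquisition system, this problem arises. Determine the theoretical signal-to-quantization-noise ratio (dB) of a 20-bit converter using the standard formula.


Theoretical SNR for a full-scale sinusoid:
SNR = 6.02 * N + 1.76
    = 6.02 * 20 + 1.76
    = 120.4 + 1.76
    = 122.16 dB

122.16 dB


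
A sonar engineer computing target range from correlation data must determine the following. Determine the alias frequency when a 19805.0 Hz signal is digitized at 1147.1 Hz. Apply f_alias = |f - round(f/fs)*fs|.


Compute the nearest integer multiple of fs to the signal:
n = round(19805.0 / 1147.1) = 17
f_alias = |19805.0 - 17 * 1147.1|
        = |19805.0 - 19500.7|
        = 304.3 Hz

304.3


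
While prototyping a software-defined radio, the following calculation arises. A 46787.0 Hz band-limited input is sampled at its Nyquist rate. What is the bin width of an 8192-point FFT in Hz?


Step 1 — Nyquist sampling rate:
fs = 2 * fmax = 2 * 46787.0 = 93574.0 Hz

Step 2 — DFT bin spacing:
df = fs / N = 93574.0 / 8192 = 11.4226 Hz

11.4226 Hz


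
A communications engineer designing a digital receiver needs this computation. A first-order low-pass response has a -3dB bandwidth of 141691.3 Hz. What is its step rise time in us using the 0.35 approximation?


Rise time from bandwidth relationship:
tr = 0.35 / BW
   = 0.35 / 141691.3
   = 2.470158718e-06 s
   = 2.4702 us

2.4702 us


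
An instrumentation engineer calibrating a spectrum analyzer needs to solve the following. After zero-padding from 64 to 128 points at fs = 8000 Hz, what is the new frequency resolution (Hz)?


Frequency resolution after zero-padding:
N_padded = 64 * 2 = 128
df = fs / N_padded
   = 8000 / 128
   = 62.5 Hz

62.5 Hz


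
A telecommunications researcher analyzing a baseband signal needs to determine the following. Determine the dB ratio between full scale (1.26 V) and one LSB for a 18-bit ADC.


Dynamic range from full-scale to LSB:
V_min = V_max / 2^bits = 1.26 / 2^18
DR = 20 * log10(V_max / V_min)
   = 20 * log10(2^18)
   = 20 * 18 * log10(2)
   = 108.37 dB

108.37 dB


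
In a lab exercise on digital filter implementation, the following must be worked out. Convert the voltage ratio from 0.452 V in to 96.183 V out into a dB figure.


Voltage gain in dB:
G = 20 * log10(Vout / Vin)
  = 20 * log10(96.183 / 0.452)
  = 20 * log10(212.794248)
  = 20 * 2.32796
  = 46.56 dB

46.56 dB


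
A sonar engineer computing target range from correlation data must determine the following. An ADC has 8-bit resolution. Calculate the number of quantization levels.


Number of quantization levels = 2^N
= 2^8
= 256

256


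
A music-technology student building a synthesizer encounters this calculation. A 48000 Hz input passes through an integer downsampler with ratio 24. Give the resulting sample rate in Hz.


Decimation reduces the sample rate:
fs_out = fs_in / M
       = 48000 / 24
       = 2000.0 Hz

2000.0 Hz


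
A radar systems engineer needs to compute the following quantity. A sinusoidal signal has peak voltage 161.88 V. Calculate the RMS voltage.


RMS voltage for a sinusoidal waveform:
V_rms = V_peak / sqrt(2)
      = 161.88 / 1.414214
      = 114.466 V

114.466 V


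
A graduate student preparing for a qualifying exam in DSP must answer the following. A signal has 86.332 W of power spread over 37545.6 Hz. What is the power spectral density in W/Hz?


Power spectral density:
PSD = P / BW
    = 86.332 / 37545.6
    = 0.00229939 W/Hz

0.00229939 W/Hz


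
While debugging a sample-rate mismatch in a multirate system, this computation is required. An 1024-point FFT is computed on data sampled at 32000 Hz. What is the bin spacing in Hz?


DFT frequency resolution:
df = fs / N
   = 32000 / 1024
   = 31.25 Hz

31.25 Hz


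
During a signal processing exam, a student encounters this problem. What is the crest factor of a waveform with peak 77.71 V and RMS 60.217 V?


Crest factor is the ratio of peak to RMS:
CF = V_peak / V_rms
   = 77.71 / 60.217
   = 1.2905

1.2905


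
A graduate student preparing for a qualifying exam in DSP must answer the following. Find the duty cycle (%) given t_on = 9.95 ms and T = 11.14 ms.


Duty cycle as a percentage:
DC = (t_on / T) * 100
   = (9.95 / 11.14) * 100
   = 0.893178 * 100
   = 89.32 %

89.32 %


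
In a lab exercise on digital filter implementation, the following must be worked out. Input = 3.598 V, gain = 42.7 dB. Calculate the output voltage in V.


Output voltage from dB gain:
V_out = V_in * 10^(gain_dB / 20)
      = 3.598 * 10^(42.7 / 20)
      = 3.598 * 136.458314
      = 490.977 V

490.977 V


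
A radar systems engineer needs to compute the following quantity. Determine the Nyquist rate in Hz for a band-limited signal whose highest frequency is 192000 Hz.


The Nyquist rate is twice the maximum frequency component.
fs_min = 2 * fmax
      = 2 * 192000
      = 384000 Hz

384000


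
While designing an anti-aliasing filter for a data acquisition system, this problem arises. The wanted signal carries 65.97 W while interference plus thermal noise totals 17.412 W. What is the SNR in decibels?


SNR in decibels:
SNR = 10 * log10(Ps / Pn)
    = 10 * log10(65.97 / 17.412)
    = 10 * log10(3.7888)
    = 10 * 0.5785
    = 5.78 dB

5.78 dB


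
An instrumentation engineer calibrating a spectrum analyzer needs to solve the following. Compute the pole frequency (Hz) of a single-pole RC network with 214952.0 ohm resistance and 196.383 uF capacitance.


Cutoff frequency of a first-order RC filter:
fc = 1 / (2 * pi * R * C)
C = 196.383 uF = 0.000196383 F
fc = 1 / (2 * pi * 214952.0 * 0.000196383)
   = 1 / 265.23159002122
   = 0.00377 Hz

0.00377 Hz


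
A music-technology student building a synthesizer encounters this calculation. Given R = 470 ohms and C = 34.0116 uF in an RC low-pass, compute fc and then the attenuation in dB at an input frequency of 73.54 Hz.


Step 1 — cutoff frequency:
fc = 1 / (2*pi*R*C)
C = 34.0116 uF = 3.40116e-05 F
fc = 1 / (2*pi*470*3.40116e-05)
   = 9.95624 Hz

Step 2 — magnitude at f = 73.54 Hz:
|H(f)| = 1 / sqrt(1 + (f/fc)^2)
f/fc = 73.54 / 9.95624 = 7.386323
|H| = 1 / sqrt(1 + 54.557767) = 0.1341614
|H|_dB = 20*log10(0.1341614) = -17.45 dB

fc = 9.95624 Hz; |H(73.54 Hz)| = -17.45 dB


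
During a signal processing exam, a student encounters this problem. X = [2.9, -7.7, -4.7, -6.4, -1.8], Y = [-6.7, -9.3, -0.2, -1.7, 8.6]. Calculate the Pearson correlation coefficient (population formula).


Pearson correlation coefficient (population):
r = cov(X,Y) / (std(X) * std(Y))
Mean X = -3.54, Mean Y = -1.86
Cov(X,Y) = 3.1196
Std(X) = 3.777089, Std(Y) = 6.180162
r = 0.1336

0.1336


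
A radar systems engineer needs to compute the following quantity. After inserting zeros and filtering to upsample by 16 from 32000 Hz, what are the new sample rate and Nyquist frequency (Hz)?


Step 1 — output sample rate after interpolation by L:
fs_out = L * fs_in = 16 * 32000 = 512000 Hz

Step 2 — Nyquist frequency of the output stream:
f_Nyq = fs_out / 2 = 512000 / 2 = 256000.0 Hz

fs_out = 512000 Hz; f_Nyquist = 256000.0 Hz


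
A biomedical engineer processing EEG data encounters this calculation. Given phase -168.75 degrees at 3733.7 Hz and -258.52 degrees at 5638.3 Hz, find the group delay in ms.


Group delay from phase difference:
tau = -d(phi)/d(omega)
d(phi) = -89.77 deg = -1.566782 rad
d(omega) = 2*pi*(5638.3 - 3733.7) = 11966.9547 rad/s
tau = -(-1.566782) / 11966.9547
    = 0.1309 ms

0.1309 ms


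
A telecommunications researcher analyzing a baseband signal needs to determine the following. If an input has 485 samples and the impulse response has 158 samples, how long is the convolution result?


Linear convolution output length:
L = N + M - 1
  = 485 + 158 - 1
  = 642 samples

642


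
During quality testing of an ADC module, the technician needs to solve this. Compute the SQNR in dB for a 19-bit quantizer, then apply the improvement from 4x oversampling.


Step 1 — baseline SQNR at Nyquist:
SQNR_base = 6.02*N + 1.76
          = 6.02*19 + 1.76
          = 116.14 dB

Step 2 — oversampling processing gain:
G = 10*log10(OSR) = 10*log10(4) = 6.02 dB

Step 3 — total:
SQNR_total = 116.14 + 6.02 = 122.16 dB

Base SQNR = 116.14 dB; oversampled SQNR = 122.16 dB


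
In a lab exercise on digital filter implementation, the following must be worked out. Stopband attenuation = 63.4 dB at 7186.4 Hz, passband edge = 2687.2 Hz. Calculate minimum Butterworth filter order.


Butterworth filter order formula:
n = log10(10^(A/10) - 1) / (2 * log10(f_stop/f_pass))
10^(63.4/10) - 1 = 2187760.6239
f_stop/f_pass = 7186.4 / 2687.2 = 2.6743
n = 7.4202 -> ceil = 8

8


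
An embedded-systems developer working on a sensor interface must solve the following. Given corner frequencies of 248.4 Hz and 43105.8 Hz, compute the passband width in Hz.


Bandwidth is the difference of -3dB frequencies:
BW = f_high - f_low
   = 43105.8 - 248.4
   = 42857.4 Hz

42857.4 Hz


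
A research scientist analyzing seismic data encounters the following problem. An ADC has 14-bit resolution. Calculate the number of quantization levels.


Number of quantization levels = 2^N
= 2^14
= 16384

16384


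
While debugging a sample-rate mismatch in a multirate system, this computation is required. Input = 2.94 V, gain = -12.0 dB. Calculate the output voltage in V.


Output voltage from dB gain:
V_out = V_in * 10^(gain_dB / 20)
      = 2.94 * 10^(-12.0 / 20)
      = 2.94 * 0.251189
      = 0.7385 V

0.7385 V


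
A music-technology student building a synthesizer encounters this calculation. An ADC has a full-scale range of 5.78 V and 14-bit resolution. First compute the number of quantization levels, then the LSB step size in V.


Step 1 — number of quantization levels:
L = 2^N = 2^14 = 16384

Step 2 — LSB step size:
delta = Vfs / L
      = 5.78 / 16384
      = 0.00035278 V

Levels = 16384; step size = 0.00035278 V


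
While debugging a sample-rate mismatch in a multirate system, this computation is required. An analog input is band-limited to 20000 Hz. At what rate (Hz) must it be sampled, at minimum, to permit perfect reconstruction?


The Nyquist rate is twice the maximum frequency component.
fs_min = 2 * fmax
      = 2 * 20000
      = 40000 Hz

40000


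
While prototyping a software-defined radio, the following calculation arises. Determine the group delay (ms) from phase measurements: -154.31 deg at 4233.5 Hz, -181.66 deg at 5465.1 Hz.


Group delay from phase difference:
tau = -d(phi)/d(omega)
d(phi) = -27.35 deg = -0.477348 rad
d(omega) = 2*pi*(5465.1 - 4233.5) = 7738.371 rad/s
tau = -(-0.477348) / 7738.371
    = 0.0617 ms

0.0617 ms


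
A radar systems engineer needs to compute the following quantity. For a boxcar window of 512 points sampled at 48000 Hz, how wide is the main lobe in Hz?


Main lobe width for a rectangular window:
Width = 2 * fs / N
      = 2 * 48000 / 512
      = 96000 / 512
      = 187.5 Hz

187.5 Hz


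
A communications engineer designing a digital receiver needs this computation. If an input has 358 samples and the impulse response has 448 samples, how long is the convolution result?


Linear convolution output length:
L = N + M - 1
  = 358 + 448 - 1
  = 805 samples

805


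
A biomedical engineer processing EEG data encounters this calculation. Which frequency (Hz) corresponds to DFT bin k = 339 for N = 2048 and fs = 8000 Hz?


Frequency of DFT bin k:
f_k = k * fs / N
    = 339 * 8000 / 2048
    = 2712000 / 2048
    = 1324.219 Hz

1324.219 Hz


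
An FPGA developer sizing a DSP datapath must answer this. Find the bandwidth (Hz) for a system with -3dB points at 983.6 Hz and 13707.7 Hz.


Bandwidth is the difference of -3dB frequencies:
BW = f_high - f_low
   = 13707.7 - 983.6
   = 12724.1 Hz

12724.1 Hz


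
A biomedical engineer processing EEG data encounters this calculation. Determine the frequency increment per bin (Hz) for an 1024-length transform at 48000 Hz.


DFT frequency resolution:
df = fs / N
   = 48000 / 1024
   = 46.875 Hz

46.875 Hz


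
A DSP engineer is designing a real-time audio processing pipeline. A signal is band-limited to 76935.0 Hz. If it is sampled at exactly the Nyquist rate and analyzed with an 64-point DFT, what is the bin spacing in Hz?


Step 1 — Nyquist sampling rate:
fs = 2 * fmax = 2 * 76935.0 = 153870.0 Hz

Step 2 — DFT bin spacing:
df = fs / N = 153870.0 / 64 = 2404.2188 Hz

2404.2188 Hz


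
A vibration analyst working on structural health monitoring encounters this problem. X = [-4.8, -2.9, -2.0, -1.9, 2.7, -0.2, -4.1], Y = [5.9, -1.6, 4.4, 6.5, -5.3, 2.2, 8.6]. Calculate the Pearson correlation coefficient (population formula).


Pearson correlation coefficient (population):
r = cov(X,Y) / (std(X) * std(Y))
Mean X = -1.8857, Mean Y = 2.9571
Cov(X,Y) = -7.972245
Std(X) = 2.33937, Std(Y) = 4.545911
r = -0.7497

-0.7497


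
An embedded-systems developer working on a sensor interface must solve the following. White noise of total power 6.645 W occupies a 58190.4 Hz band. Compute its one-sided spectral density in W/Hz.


Power spectral density:
PSD = P / BW
    = 6.645 / 58190.4
    = 0.00011419 W/Hz

0.00011419 W/Hz


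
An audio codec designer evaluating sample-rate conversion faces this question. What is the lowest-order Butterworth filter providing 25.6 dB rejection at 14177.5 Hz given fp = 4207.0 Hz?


Butterworth filter order formula:
n = log10(10^(A/10) - 1) / (2 * log10(f_stop/f_pass))
10^(25.6/10) - 1 = 362.0781
f_stop/f_pass = 14177.5 / 4207.0 = 3.37
n = 2.4248 -> ceil = 3

3


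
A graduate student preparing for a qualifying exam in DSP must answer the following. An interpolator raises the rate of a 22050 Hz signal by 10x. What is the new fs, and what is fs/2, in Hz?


Step 1 — output sample rate after interpolation by L:
fs_out = L * fs_in = 10 * 22050 = 220500 Hz

Step 2 — Nyquist frequency of the output stream:
f_Nyq = fs_out / 2 = 220500 / 2 = 110250.0 Hz

fs_out = 220500 Hz; f_Nyquist = 110250.0 Hz


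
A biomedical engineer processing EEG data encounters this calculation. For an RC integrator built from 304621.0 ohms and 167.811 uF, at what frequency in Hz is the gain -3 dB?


Cutoff frequency of a first-order RC filter:
fc = 1 / (2 * pi * R * C)
C = 167.811 uF = 0.000167811 F
fc = 1 / (2 * pi * 304621.0 * 0.000167811)
   = 1 / 321.18860801882
   = 0.003113 Hz

0.003113 Hz


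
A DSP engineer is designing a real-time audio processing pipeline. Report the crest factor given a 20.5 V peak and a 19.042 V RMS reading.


Crest factor is the ratio of peak to RMS:
CF = V_peak / V_rms
   = 20.5 / 19.042
   = 1.0766

1.0766


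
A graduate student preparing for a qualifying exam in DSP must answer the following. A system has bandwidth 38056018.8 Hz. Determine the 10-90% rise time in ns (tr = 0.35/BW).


Rise time from bandwidth relationship:
tr = 0.35 / BW
   = 0.35 / 38056018.8
   = 9.196968339e-09 s
   = 9.197 ns

9.197 ns


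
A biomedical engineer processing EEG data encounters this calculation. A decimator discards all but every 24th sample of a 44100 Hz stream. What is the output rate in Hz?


Decimation reduces the sample rate:
fs_out = fs_in / M
       = 44100 / 24
       = 1837.5 Hz

1837.5 Hz


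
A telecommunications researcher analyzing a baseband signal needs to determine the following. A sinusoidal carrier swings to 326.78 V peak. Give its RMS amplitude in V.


RMS voltage for a sinusoidal waveform:
V_rms = V_peak / sqrt(2)
      = 326.78 / 1.414214
      = 231.068 V

231.068 V


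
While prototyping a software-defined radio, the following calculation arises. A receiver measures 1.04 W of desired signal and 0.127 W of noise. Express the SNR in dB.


SNR in decibels:
SNR = 10 * log10(Ps / Pn)
    = 10 * log10(1.04 / 0.127)
    = 10 * log10(8.189)
    = 10 * 0.9132
    = 9.13 dB

9.13 dB


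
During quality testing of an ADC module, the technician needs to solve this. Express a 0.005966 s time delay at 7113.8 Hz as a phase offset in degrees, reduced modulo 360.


Phase shift from frequency and time delay:
phi = 360 * f * t_delay
    = 360 * 7113.8 * 0.005966
    = 15278.74 degrees
    mod 360 = 158.74 degrees

158.74 degrees


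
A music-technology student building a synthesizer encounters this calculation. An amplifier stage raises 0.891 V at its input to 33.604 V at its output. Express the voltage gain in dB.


Voltage gain in dB:
G = 20 * log10(Vout / Vin)
  = 20 * log10(33.604 / 0.891)
  = 20 * log10(37.714927)
  = 20 * 1.576513
  = 31.53 dB

31.53 dB


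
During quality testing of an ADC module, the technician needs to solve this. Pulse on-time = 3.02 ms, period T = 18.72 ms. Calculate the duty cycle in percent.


Duty cycle as a percentage:
DC = (t_on / T) * 100
   = (3.02 / 18.72) * 100
   = 0.161325 * 100
   = 16.13 %

16.13 %


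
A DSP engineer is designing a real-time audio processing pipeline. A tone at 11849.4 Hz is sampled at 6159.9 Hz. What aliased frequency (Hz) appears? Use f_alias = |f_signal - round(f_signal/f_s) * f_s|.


Compute the nearest integer multiple of fs to the signal:
n = round(11849.4 / 6159.9) = 2
f_alias = |11849.4 - 2 * 6159.9|
        = |11849.4 - 12319.8|
        = 470.4 Hz

470.4


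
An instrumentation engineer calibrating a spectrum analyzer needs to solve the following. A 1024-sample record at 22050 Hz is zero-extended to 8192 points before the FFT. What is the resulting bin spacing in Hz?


Frequency resolution after zero-padding:
N_padded = 1024 * 8 = 8192
df = fs / N_padded
   = 22050 / 8192
   = 2.6917 Hz

2.6917 Hz


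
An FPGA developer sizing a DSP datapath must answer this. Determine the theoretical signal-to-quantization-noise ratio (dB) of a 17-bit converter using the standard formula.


Theoretical SNR for a full-scale sinusoid:
SNR = 6.02 * N + 1.76
    = 6.02 * 17 + 1.76
    = 102.34 + 1.76
    = 104.1 dB

104.1 dB


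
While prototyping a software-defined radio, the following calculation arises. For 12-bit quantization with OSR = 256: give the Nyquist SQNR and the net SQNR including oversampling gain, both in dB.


Step 1 — baseline SQNR at Nyquist:
SQNR_base = 6.02*N + 1.76
          = 6.02*12 + 1.76
          = 74.0 dB

Step 2 — oversampling processing gain:
G = 10*log10(OSR) = 10*log10(256) = 24.08 dB

Step 3 — total:
SQNR_total = 74.0 + 24.08 = 98.08 dB

Base SQNR = 74.0 dB; oversampled SQNR = 98.08 dB


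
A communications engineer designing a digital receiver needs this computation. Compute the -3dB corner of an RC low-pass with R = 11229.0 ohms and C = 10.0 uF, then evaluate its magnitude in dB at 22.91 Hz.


Step 1 — cutoff frequency:
fc = 1 / (2*pi*R*C)
C = 10.0 uF = 1e-05 F
fc = 1 / (2*pi*11229.0*1e-05)
   = 1.41736 Hz

Step 2 — magnitude at f = 22.91 Hz:
|H(f)| = 1 / sqrt(1 + (f/fc)^2)
f/fc = 22.91 / 1.41736 = 16.163854
|H| = 1 / sqrt(1 + 261.270176) = 0.0617484
|H|_dB = 20*log10(0.0617484) = -24.19 dB

fc = 1.41736 Hz; |H(22.91 Hz)| = -24.19 dB


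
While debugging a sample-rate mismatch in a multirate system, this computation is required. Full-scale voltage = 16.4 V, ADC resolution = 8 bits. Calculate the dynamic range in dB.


Dynamic range from full-scale to LSB:
V_min = V_max / 2^bits = 16.4 / 2^8
DR = 20 * log10(V_max / V_min)
   = 20 * log10(2^8)
   = 20 * 8 * log10(2)
   = 48.16 dB

48.16 dB


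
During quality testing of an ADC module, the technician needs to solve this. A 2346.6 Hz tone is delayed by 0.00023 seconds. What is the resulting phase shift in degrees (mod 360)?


Phase shift from frequency and time delay:
phi = 360 * f * t_delay
    = 360 * 2346.6 * 0.00023
    = 194.3 degrees
    mod 360 = 194.3 degrees

194.3 degrees


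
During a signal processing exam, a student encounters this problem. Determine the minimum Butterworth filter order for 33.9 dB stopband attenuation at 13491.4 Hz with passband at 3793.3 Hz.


Butterworth filter order formula:
n = log10(10^(A/10) - 1) / (2 * log10(f_stop/f_pass))
10^(33.9/10) - 1 = 2453.7089
f_stop/f_pass = 13491.4 / 3793.3 = 3.5566
n = 3.0758 -> ceil = 4

4


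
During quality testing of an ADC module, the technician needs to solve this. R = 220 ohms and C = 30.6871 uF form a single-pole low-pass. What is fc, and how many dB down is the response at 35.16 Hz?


Step 1 — cutoff frequency:
fc = 1 / (2*pi*R*C)
C = 30.6871 uF = 3.06871e-05 F
fc = 1 / (2*pi*220*3.06871e-05)
   = 23.5745 Hz

Step 2 — magnitude at f = 35.16 Hz:
|H(f)| = 1 / sqrt(1 + (f/fc)^2)
f/fc = 35.16 / 23.5745 = 1.491442
|H| = 1 / sqrt(1 + 2.224399) = 0.5568979
|H|_dB = 20*log10(0.5568979) = -5.08 dB

fc = 23.5745 Hz; |H(35.16 Hz)| = -5.08 dB


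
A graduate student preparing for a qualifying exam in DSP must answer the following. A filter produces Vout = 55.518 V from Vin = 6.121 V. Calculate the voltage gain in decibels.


Voltage gain in dB:
G = 20 * log10(Vout / Vin)
  = 20 * log10(55.518 / 6.121)
  = 20 * log10(9.070087)
  = 20 * 0.957611
  = 19.15 dB

19.15 dB


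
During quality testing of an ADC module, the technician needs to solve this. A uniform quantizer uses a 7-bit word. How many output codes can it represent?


Number of quantization levels = 2^N
= 2^7
= 128

128


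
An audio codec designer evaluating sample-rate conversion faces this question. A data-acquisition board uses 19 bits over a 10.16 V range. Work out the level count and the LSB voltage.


Step 1 — number of quantization levels:
L = 2^N = 2^19 = 524288

Step 2 — LSB step size:
delta = Vfs / L
      = 10.16 / 524288
      = 1.938e-05 V

Levels = 524288; step size = 1.938e-05 V


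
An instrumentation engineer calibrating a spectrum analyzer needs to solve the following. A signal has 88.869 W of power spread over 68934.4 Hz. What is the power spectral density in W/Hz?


Power spectral density:
PSD = P / BW
    = 88.869 / 68934.4
    = 0.00128918 W/Hz

0.00128918 W/Hz


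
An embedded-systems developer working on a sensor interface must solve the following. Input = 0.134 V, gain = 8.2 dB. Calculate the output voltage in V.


Output voltage from dB gain:
V_out = V_in * 10^(gain_dB / 20)
      = 0.134 * 10^(8.2 / 20)
      = 0.134 * 2.570396
      = 0.3444 V

0.3444 V


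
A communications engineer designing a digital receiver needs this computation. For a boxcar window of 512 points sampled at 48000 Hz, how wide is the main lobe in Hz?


Main lobe width for a rectangular window:
Width = 2 * fs / N
      = 2 * 48000 / 512
      = 96000 / 512
      = 187.5 Hz

187.5 Hz


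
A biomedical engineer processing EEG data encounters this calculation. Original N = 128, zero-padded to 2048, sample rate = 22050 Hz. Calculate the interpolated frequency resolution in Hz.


Frequency resolution after zero-padding:
N_padded = 128 * 16 = 2048
df = fs / N_padded
   = 22050 / 2048
   = 10.7666 Hz

10.7666 Hz


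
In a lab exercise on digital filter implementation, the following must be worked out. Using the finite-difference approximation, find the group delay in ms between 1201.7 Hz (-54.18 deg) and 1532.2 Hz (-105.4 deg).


Group delay from phase difference:
tau = -d(phi)/d(omega)
d(phi) = -51.22 deg = -0.893958 rad
d(omega) = 2*pi*(1532.2 - 1201.7) = 2076.5927 rad/s
tau = -(-0.893958) / 2076.5927
    = 0.4305 ms

0.4305 ms


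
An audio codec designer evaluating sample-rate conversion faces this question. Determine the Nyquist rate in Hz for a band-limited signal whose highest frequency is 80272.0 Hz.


The Nyquist rate is twice the maximum frequency component.
fs_min = 2 * fmax
      = 2 * 80272.0
      = 160544.0 Hz

160544.0


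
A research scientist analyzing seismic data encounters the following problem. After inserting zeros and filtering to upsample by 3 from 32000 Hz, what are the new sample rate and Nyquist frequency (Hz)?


Step 1 — output sample rate after interpolation by L:
fs_out = L * fs_in = 3 * 32000 = 96000 Hz

Step 2 — Nyquist frequency of the output stream:
f_Nyq = fs_out / 2 = 96000 / 2 = 48000.0 Hz

fs_out = 96000 Hz; f_Nyquist = 48000.0 Hz


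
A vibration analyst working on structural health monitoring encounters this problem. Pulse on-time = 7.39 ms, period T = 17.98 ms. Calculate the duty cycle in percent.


Duty cycle as a percentage:
DC = (t_on / T) * 100
   = (7.39 / 17.98) * 100
   = 0.411012 * 100
   = 41.1 %

41.1 %


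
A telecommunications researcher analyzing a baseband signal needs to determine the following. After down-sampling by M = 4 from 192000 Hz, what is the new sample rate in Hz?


Decimation reduces the sample rate:
fs_out = fs_in / M
       = 192000 / 4
       = 48000.0 Hz

48000.0 Hz


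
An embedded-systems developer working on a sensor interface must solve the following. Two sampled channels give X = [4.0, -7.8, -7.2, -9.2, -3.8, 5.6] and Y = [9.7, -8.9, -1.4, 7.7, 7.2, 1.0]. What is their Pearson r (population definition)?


Pearson correlation coefficient (population):
r = cov(X,Y) / (std(X) * std(Y))
Mean X = -3.0667, Mean Y = 2.55
Cov(X,Y) = 12.103333
Std(X) = 5.812248, Std(Y) = 6.433959
r = 0.3237

0.3237


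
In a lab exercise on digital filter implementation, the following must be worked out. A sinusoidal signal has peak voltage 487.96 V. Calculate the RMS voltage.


RMS voltage for a sinusoidal waveform:
V_rms = V_peak / sqrt(2)
      = 487.96 / 1.414214
      = 345.04 V

345.04 V


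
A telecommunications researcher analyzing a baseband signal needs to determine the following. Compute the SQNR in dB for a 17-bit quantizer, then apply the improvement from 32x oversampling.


Step 1 — baseline SQNR at Nyquist:
SQNR_base = 6.02*N + 1.76
          = 6.02*17 + 1.76
          = 104.1 dB

Step 2 — oversampling processing gain:
G = 10*log10(OSR) = 10*log10(32) = 15.05 dB

Step 3 — total:
SQNR_total = 104.1 + 15.05 = 119.15 dB

Base SQNR = 104.1 dB; oversampled SQNR = 119.15 dB


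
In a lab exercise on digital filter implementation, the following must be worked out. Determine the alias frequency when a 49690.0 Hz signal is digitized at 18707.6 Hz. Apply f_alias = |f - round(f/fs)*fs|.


Compute the nearest integer multiple of fs to the signal:
n = round(49690.0 / 18707.6) = 3
f_alias = |49690.0 - 3 * 18707.6|
        = |49690.0 - 56122.8|
        = 6432.8 Hz

6432.8


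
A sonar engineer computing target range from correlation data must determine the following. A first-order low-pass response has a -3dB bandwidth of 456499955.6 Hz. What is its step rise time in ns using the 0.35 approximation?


Rise time from bandwidth relationship:
tr = 0.35 / BW
   = 0.35 / 456499955.6
   = 7.667032509e-10 s
   = 0.7667 ns

0.7667 ns


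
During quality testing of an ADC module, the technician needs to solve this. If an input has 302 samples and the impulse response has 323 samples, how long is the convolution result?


Linear convolution output length:
L = N + M - 1
  = 302 + 323 - 1
  = 624 samples

624


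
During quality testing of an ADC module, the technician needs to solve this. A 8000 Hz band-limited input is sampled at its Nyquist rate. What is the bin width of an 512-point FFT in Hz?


Step 1 — Nyquist sampling rate:
fs = 2 * fmax = 2 * 8000 = 16000 Hz

Step 2 — DFT bin spacing:
df = fs / N = 16000 / 512 = 31.25 Hz

31.25 Hz


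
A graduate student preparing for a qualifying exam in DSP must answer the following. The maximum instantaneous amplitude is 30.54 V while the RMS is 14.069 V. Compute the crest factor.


Crest factor is the ratio of peak to RMS:
CF = V_peak / V_rms
   = 30.54 / 14.069
   = 2.1707

2.1707


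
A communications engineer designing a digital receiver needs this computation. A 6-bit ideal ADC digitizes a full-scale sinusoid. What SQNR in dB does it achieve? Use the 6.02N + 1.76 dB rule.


Theoretical SNR for a full-scale sinusoid:
SNR = 6.02 * N + 1.76
    = 6.02 * 6 + 1.76
    = 36.12 + 1.76
    = 37.88 dB

37.88 dB


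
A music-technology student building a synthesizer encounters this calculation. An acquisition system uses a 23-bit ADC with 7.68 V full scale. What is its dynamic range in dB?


Dynamic range from full-scale to LSB:
V_min = V_max / 2^bits = 7.68 / 2^23
DR = 20 * log10(V_max / V_min)
   = 20 * log10(2^23)
   = 20 * 23 * log10(2)
   = 138.47 dB

138.47 dB


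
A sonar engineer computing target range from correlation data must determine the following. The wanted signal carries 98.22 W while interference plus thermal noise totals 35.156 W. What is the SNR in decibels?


SNR in decibels:
SNR = 10 * log10(Ps / Pn)
    = 10 * log10(98.22 / 35.156)
    = 10 * log10(2.7938)
    = 10 * 0.4462
    = 4.46 dB

4.46 dB


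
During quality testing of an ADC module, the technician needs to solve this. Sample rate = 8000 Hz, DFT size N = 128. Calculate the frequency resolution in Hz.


DFT frequency resolution:
df = fs / N
   = 8000 / 128
   = 62.5 Hz

62.5 Hz


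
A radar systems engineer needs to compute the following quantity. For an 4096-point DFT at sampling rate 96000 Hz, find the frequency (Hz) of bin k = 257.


Frequency of DFT bin k:
f_k = k * fs / N
    = 257 * 96000 / 4096
    = 24672000 / 4096
    = 6023.438 Hz

6023.438 Hz


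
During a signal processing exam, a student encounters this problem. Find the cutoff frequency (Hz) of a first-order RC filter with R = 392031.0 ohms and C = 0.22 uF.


Cutoff frequency of a first-order RC filter:
fc = 1 / (2 * pi * R * C)
C = 0.22 uF = 2.2e-07 F
fc = 1 / (2 * pi * 392031.0 * 2.2e-07)
   = 1 / 0.54190475221496
   = 1.845343 Hz

1.845343 Hz


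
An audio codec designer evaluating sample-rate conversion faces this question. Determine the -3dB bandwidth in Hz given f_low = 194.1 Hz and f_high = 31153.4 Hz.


Bandwidth is the difference of -3dB frequencies:
BW = f_high - f_low
   = 31153.4 - 194.1
   = 30959.3 Hz

30959.3 Hz


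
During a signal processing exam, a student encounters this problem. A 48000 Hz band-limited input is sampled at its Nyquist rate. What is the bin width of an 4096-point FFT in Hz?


Step 1 — Nyquist sampling rate:
fs = 2 * fmax = 2 * 48000 = 96000 Hz

Step 2 — DFT bin spacing:
df = fs / N = 96000 / 4096 = 23.4375 Hz

23.4375 Hz


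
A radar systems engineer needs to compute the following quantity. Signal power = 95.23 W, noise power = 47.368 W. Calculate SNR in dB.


SNR in decibels:
SNR = 10 * log10(Ps / Pn)
    = 10 * log10(95.23 / 47.368)
    = 10 * log10(2.0104)
    = 10 * 0.3033
    = 3.03 dB

3.03 dB


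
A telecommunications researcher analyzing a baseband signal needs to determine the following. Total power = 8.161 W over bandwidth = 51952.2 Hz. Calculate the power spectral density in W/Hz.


Power spectral density:
PSD = P / BW
    = 8.161 / 51952.2
    = 0.00015709 W/Hz

0.00015709 W/Hz


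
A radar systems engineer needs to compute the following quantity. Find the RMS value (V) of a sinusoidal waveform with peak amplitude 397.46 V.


RMS voltage for a sinusoidal waveform:
V_rms = V_peak / sqrt(2)
      = 397.46 / 1.414214
      = 281.047 V

281.047 V


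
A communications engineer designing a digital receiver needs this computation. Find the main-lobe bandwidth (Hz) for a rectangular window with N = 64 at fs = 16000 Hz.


Main lobe width for a rectangular window:
Width = 2 * fs / N
      = 2 * 16000 / 64
      = 32000 / 64
      = 500.0 Hz

500.0 Hz


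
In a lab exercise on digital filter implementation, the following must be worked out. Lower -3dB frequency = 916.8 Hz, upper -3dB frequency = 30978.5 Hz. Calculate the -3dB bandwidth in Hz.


Bandwidth is the difference of -3dB frequencies:
BW = f_high - f_low
   = 30978.5 - 916.8
   = 30061.7 Hz

30061.7 Hz


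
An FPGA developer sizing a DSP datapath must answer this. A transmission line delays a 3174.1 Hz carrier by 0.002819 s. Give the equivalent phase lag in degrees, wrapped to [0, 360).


Phase shift from frequency and time delay:
phi = 360 * f * t_delay
    = 360 * 3174.1 * 0.002819
    = 3221.2 degrees
    mod 360 = 341.2 degrees

341.2 degrees


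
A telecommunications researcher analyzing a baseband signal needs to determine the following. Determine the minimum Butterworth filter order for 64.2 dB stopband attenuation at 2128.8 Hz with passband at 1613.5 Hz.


Butterworth filter order formula:
n = log10(10^(A/10) - 1) / (2 * log10(f_stop/f_pass))
10^(64.2/10) - 1 = 2630266.9919
f_stop/f_pass = 2128.8 / 1613.5 = 1.3194
n = 26.6687 -> ceil = 27

27


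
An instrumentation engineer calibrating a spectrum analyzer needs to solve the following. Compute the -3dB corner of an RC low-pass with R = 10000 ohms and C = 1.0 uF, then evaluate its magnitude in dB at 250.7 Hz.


Step 1 — cutoff frequency:
fc = 1 / (2*pi*R*C)
C = 1.0 uF = 1e-06 F
fc = 1 / (2*pi*10000*1e-06)
   = 15.9155 Hz

Step 2 — magnitude at f = 250.7 Hz:
|H(f)| = 1 / sqrt(1 + (f/fc)^2)
f/fc = 250.7 / 15.9155 = 15.75194
|H| = 1 / sqrt(1 + 248.123614) = 0.0633567
|H|_dB = 20*log10(0.0633567) = -23.96 dB

fc = 15.9155 Hz; |H(250.7 Hz)| = -23.96 dB


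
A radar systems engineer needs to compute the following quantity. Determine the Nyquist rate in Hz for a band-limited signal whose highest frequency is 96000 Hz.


The Nyquist rate is twice the maximum frequency component.
fs_min = 2 * fmax
      = 2 * 96000
      = 192000 Hz

192000


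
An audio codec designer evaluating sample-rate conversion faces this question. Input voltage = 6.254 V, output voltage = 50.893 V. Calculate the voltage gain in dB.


Voltage gain in dB:
G = 20 * log10(Vout / Vin)
  = 20 * log10(50.893 / 6.254)
  = 20 * log10(8.137672)
  = 20 * 0.9105
  = 18.21 dB

18.21 dB


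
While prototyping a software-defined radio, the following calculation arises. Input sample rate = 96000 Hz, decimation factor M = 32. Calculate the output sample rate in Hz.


Decimation reduces the sample rate:
fs_out = fs_in / M
       = 96000 / 32
       = 3000.0 Hz

3000.0 Hz


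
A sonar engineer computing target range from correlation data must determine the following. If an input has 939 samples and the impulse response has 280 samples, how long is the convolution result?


Linear convolution output length:
L = N + M - 1
  = 939 + 280 - 1
  = 1218 samples

1218


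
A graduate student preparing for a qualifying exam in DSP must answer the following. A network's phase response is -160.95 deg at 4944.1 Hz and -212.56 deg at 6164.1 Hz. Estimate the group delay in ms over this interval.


Group delay from phase difference:
tau = -d(phi)/d(omega)
d(phi) = -51.61 deg = -0.900764 rad
d(omega) = 2*pi*(6164.1 - 4944.1) = 7665.4861 rad/s
tau = -(-0.900764) / 7665.4861
    = 0.1175 ms

0.1175 ms


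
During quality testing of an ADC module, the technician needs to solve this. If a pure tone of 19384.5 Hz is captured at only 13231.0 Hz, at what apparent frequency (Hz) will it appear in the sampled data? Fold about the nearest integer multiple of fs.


Compute the nearest integer multiple of fs to the signal:
n = round(19384.5 / 13231.0) = 1
f_alias = |19384.5 - 1 * 13231.0|
        = |19384.5 - 13231.0|
        = 6153.5 Hz

6153.5


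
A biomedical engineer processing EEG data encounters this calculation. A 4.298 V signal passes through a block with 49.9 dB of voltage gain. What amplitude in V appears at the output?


Output voltage from dB gain:
V_out = V_in * 10^(gain_dB / 20)
      = 4.298 * 10^(49.9 / 20)
      = 4.298 * 312.607937
      = 1343.5889 V

1343.5889 V


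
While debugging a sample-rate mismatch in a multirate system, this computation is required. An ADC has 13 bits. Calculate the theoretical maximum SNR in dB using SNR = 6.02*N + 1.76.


Theoretical SNR for a full-scale sinusoid:
SNR = 6.02 * N + 1.76
    = 6.02 * 13 + 1.76
    = 78.26 + 1.76
    = 80.02 dB

80.02 dB


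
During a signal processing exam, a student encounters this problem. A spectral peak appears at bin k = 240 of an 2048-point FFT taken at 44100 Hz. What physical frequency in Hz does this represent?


Frequency of DFT bin k:
f_k = k * fs / N
    = 240 * 44100 / 2048
    = 10584000 / 2048
    = 5167.969 Hz

5167.969 Hz


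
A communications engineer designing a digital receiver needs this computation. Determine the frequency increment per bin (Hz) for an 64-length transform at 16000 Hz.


DFT frequency resolution:
df = fs / N
   = 16000 / 64
   = 250.0 Hz

250.0 Hz


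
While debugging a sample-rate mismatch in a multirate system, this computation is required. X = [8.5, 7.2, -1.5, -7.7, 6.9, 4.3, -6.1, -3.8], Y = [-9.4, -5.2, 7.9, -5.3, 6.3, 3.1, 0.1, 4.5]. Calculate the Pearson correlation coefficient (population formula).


Pearson correlation coefficient (population):
r = cov(X,Y) / (std(X) * std(Y))
Mean X = 0.975, Mean Y = 0.25
Cov(X,Y) = -6.405
Std(X) = 6.08045, Std(Y) = 5.862593
r = -0.1797

-0.1797


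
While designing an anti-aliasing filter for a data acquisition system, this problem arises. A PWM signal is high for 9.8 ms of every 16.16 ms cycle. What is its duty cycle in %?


Duty cycle as a percentage:
DC = (t_on / T) * 100
   = (9.8 / 16.16) * 100
   = 0.606436 * 100
   = 60.64 %

60.64 %


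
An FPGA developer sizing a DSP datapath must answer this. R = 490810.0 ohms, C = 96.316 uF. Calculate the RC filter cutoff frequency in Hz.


Cutoff frequency of a first-order RC filter:
fc = 1 / (2 * pi * R * C)
C = 96.316 uF = 9.6316e-05 F
fc = 1 / (2 * pi * 490810.0 * 9.6316e-05)
   = 1 / 297.02411399629
   = 0.003367 Hz

0.003367 Hz


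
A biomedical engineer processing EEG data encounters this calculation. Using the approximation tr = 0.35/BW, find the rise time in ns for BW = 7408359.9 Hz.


Rise time from bandwidth relationship:
tr = 0.35 / BW
   = 0.35 / 7408359.9
   = 4.724392507e-08 s
   = 47.2439 ns

47.2439 ns
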